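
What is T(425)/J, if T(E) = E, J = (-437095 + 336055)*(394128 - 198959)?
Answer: -85/3943975152 ≈ -2.1552e-8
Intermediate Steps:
J = -19719875760 (J = -101040*195169 = -19719875760)
T(425)/J = 425/(-19719875760) = 425*(-1/19719875760) = -85/3943975152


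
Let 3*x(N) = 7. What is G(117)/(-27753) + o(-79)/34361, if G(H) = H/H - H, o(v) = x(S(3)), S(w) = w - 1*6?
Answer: 46559/10961159 ≈ 0.0042476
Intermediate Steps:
S(w) = -6 + w (S(w) = w - 6 = -6 + w)
x(N) = 7/3 (x(N) = (1/3)*7 = 7/3)
o(v) = 7/3
G(H) = 1 - H
G(117)/(-27753) + o(-79)/34361 = (1 - 1*117)/(-27753) + (7/3)/34361 = (1 - 117)*(-1/27753) + (7/3)*(1/34361) = -116*(-1/27753) + 7/103083 = 4/957 + 7/103083 = 46559/10961159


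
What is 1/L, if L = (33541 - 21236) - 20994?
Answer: -1/8689 ≈ -0.00011509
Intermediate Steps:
L = -8689 (L = 12305 - 20994 = -8689)
1/L = 1/(-8689) = -1/8689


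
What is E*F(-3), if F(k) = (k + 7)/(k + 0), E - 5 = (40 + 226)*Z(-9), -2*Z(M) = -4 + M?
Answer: -2312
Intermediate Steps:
Z(M) = 2 - M/2 (Z(M) = -(-4 + M)/2 = 2 - M/2)
E = 1734 (E = 5 + (40 + 226)*(2 - 1/2*(-9)) = 5 + 266*(2 + 9/2) = 5 + 266*(13/2) = 5 + 1729 = 1734)
F(k) = (7 + k)/k
E*F(-3) = 1734*((7 - 3)/(-3)) = 1734*(-1/3*4) = 1734*(-4/3) = -2312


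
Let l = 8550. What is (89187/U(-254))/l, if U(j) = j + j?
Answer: -29729/1447800 ≈ -0.020534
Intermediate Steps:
U(j) = 2*j
(89187/U(-254))/l = (89187/((2*(-254))))/8550 = (89187/(-508))*(1/8550) = (89187*(-1/508))*(1/8550) = -89187/508*1/8550 = -29729/1447800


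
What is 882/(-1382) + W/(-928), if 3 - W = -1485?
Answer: -89841/40078 ≈ -2.2417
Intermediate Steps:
W = 1488 (W = 3 - 1*(-1485) = 3 + 1485 = 1488)
882/(-1382) + W/(-928) = 882/(-1382) + 1488/(-928) = 882*(-1/1382) + 1488*(-1/928) = -441/691 - 93/58 = -89841/40078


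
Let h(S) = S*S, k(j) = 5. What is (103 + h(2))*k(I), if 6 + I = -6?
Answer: 535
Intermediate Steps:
I = -12 (I = -6 - 6 = -12)
h(S) = S²
(103 + h(2))*k(I) = (103 + 2²)*5 = (103 + 4)*5 = 107*5 = 535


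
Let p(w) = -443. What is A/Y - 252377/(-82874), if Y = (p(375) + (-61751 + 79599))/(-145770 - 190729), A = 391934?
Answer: -10929866169573999/1442421970 ≈ -7.5774e+6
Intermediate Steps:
Y = -17405/336499 (Y = (-443 + (-61751 + 79599))/(-145770 - 190729) = (-443 + 17848)/(-336499) = 17405*(-1/336499) = -17405/336499 ≈ -0.051724)
A/Y - 252377/(-82874) = 391934/(-17405/336499) - 252377/(-82874) = 391934*(-336499/17405) - 252377*(-1/82874) = -131885399066/17405 + 252377/82874 = -10929866169573999/1442421970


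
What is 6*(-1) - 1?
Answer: -7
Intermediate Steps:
6*(-1) - 1 = -6 - 1 = -7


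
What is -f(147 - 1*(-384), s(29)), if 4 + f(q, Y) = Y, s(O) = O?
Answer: -25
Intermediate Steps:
f(q, Y) = -4 + Y
-f(147 - 1*(-384), s(29)) = -(-4 + 29) = -1*25 = -25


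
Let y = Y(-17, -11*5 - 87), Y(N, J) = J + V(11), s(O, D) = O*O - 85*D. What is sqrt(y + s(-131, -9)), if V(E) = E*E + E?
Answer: 2*sqrt(4479) ≈ 133.85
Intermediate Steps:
s(O, D) = O**2 - 85*D
V(E) = E + E**2 (V(E) = E**2 + E = E + E**2)
Y(N, J) = 132 + J (Y(N, J) = J + 11*(1 + 11) = J + 11*12 = J + 132 = 132 + J)
y = -10 (y = 132 + (-11*5 - 87) = 132 + (-55 - 87) = 132 - 142 = -10)
sqrt(y + s(-131, -9)) = sqrt(-10 + ((-131)**2 - 85*(-9))) = sqrt(-10 + (17161 + 765)) = sqrt(-10 + 17926) = sqrt(17916) = 2*sqrt(4479)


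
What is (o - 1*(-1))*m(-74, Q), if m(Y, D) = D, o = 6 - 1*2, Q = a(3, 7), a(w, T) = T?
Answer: 35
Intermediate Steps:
Q = 7
o = 4 (o = 6 - 2 = 4)
(o - 1*(-1))*m(-74, Q) = (4 - 1*(-1))*7 = (4 + 1)*7 = 5*7 = 35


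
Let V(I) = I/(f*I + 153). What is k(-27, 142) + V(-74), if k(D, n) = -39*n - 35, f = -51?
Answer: -21885245/3927 ≈ -5573.0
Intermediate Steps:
k(D, n) = -35 - 39*n
V(I) = I/(153 - 51*I) (V(I) = I/(-51*I + 153) = I/(153 - 51*I))
k(-27, 142) + V(-74) = (-35 - 39*142) + (1/51)*(-74)/(3 - 1*(-74)) = (-35 - 5538) + (1/51)*(-74)/(3 + 74) = -5573 + (1/51)*(-74)/77 = -5573 + (1/51)*(-74)*(1/77) = -5573 - 74/3927 = -21885245/3927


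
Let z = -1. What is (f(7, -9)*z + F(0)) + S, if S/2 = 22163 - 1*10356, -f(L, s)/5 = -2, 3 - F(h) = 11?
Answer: 23596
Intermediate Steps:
F(h) = -8 (F(h) = 3 - 1*11 = 3 - 11 = -8)
f(L, s) = 10 (f(L, s) = -5*(-2) = 10)
S = 23614 (S = 2*(22163 - 1*10356) = 2*(22163 - 10356) = 2*11807 = 23614)
(f(7, -9)*z + F(0)) + S = (10*(-1) - 8) + 23614 = (-10 - 8) + 23614 = -18 + 23614 = 23596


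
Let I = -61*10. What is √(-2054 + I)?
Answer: 6*I*√74 ≈ 51.614*I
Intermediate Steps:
I = -610
√(-2054 + I) = √(-2054 - 610) = √(-2664) = 6*I*√74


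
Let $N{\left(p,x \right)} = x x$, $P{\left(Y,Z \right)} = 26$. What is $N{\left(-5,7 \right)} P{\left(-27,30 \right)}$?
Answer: $1274$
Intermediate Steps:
$N{\left(p,x \right)} = x^{2}$
$N{\left(-5,7 \right)} P{\left(-27,30 \right)} = 7^{2} \cdot 26 = 49 \cdot 26 = 1274$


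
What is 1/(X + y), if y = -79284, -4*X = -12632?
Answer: -1/76126 ≈ -1.3136e-5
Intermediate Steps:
X = 3158 (X = -¼*(-12632) = 3158)
1/(X + y) = 1/(3158 - 79284) = 1/(-76126) = -1/76126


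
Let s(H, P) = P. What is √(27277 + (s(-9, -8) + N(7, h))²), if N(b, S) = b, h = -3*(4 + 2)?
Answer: √27278 ≈ 165.16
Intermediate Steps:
h = -18 (h = -3*6 = -18)
√(27277 + (s(-9, -8) + N(7, h))²) = √(27277 + (-8 + 7)²) = √(27277 + (-1)²) = √(27277 + 1) = √27278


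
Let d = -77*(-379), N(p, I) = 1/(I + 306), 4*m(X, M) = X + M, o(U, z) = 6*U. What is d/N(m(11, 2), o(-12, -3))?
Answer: 6828822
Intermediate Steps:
m(X, M) = M/4 + X/4 (m(X, M) = (X + M)/4 = (M + X)/4 = M/4 + X/4)
N(p, I) = 1/(306 + I)
d = 29183
d/N(m(11, 2), o(-12, -3)) = 29183/(1/(306 + 6*(-12))) = 29183/(1/(306 - 72)) = 29183/(1/234) = 29183*234 = 6828822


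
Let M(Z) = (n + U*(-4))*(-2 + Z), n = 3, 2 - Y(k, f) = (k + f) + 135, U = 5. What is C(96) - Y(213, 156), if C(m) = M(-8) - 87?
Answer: 585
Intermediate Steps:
Y(k, f) = -133 - f - k (Y(k, f) = 2 - ((k + f) + 135) = 2 - ((f + k) + 135) = 2 - (135 + f + k) = 2 + (-135 - f - k) = -133 - f - k)
M(Z) = 34 - 17*Z (M(Z) = (3 + 5*(-4))*(-2 + Z) = (3 - 20)*(-2 + Z) = -17*(-2 + Z) = 34 - 17*Z)
C(m) = 83 (C(m) = (34 - 17*(-8)) - 87 = (34 + 136) - 87 = 170 - 87 = 83)
C(96) - Y(213, 156) = 83 - (-133 - 1*156 - 1*213) = 83 - (-133 - 156 - 213) = 83 - 1*(-502) = 83 + 502 = 585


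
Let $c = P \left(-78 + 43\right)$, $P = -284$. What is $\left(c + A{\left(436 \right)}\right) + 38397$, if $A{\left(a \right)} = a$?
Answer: $48773$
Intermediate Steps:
$c = 9940$ ($c = - 284 \left(-78 + 43\right) = \left(-284\right) \left(-35\right) = 9940$)
$\left(c + A{\left(436 \right)}\right) + 38397 = \left(9940 + 436\right) + 38397 = 10376 + 38397 = 48773$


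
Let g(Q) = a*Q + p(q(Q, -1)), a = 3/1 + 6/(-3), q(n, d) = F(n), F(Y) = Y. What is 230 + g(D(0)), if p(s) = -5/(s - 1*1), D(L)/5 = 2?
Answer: 2155/9 ≈ 239.44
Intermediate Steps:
D(L) = 10 (D(L) = 5*2 = 10)
q(n, d) = n
p(s) = -5/(-1 + s) (p(s) = -5/(s - 1) = -5/(-1 + s))
a = 1 (a = 3*1 + 6*(-1/3) = 3 - 2 = 1)
g(Q) = Q - 5/(-1 + Q) (g(Q) = 1*Q - 5/(-1 + Q) = Q - 5/(-1 + Q))
230 + g(D(0)) = 230 + (-5 + 10*(-1 + 10))/(-1 + 10) = 230 + (-5 + 10*9)/9 = 230 + (-5 + 90)/9 = 230 + (1/9)*85 = 230 + 85/9 = 2155/9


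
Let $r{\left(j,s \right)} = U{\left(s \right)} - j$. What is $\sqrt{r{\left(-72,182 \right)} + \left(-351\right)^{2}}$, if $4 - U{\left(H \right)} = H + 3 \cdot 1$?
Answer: $2 \sqrt{30773} \approx 350.84$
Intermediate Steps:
$U{\left(H \right)} = 1 - H$ ($U{\left(H \right)} = 4 - \left(H + 3 \cdot 1\right) = 4 - \left(H + 3\right) = 4 - \left(3 + H\right) = 1 - H$)
$r{\left(j,s \right)} = 1 - j - s$ ($r{\left(j,s \right)} = \left(1 - s\right) - j = 1 - j - s$)
$\sqrt{r{\left(-72,182 \right)} + \left(-351\right)^{2}} = \sqrt{\left(1 - -72 - 182\right) + \left(-351\right)^{2}} = \sqrt{\left(1 + 72 - 182\right) + 123201} = \sqrt{-109 + 123201} = \sqrt{123092} = 2 \sqrt{30773}$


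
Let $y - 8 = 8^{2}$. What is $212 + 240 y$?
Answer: $17492$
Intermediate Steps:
$y = 72$ ($y = 8 + 8^{2} = 8 + 64 = 72$)
$212 + 240 y = 212 + 240 \cdot 72 = 212 + 17280 = 17492$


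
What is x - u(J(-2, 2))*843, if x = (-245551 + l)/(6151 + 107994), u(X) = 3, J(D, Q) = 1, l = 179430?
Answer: -288738826/114145 ≈ -2529.6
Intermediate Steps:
x = -66121/114145 (x = (-245551 + 179430)/(6151 + 107994) = -66121/114145 ≈ -0.57927)
x - u(J(-2, 2))*843 = -66121/114145 - 3*843 = -66121/114145 - 1*2529 = -66121/114145 - 2529 = -288738826/114145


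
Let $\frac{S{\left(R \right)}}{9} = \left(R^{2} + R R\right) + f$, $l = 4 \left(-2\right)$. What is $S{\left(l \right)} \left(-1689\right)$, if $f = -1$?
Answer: $-1930527$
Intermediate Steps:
$l = -8$
$S{\left(R \right)} = -9 + 18 R^{2}$ ($S{\left(R \right)} = 9 \left(\left(R^{2} + R R\right) - 1\right) = 9 \left(\left(R^{2} + R^{2}\right) - 1\right) = 9 \left(2 R^{2} - 1\right) = 9 \left(-1 + 2 R^{2}\right) = -9 + 18 R^{2}$)
$S{\left(l \right)} \left(-1689\right) = \left(-9 + 18 \left(-8\right)^{2}\right) \left(-1689\right) = \left(-9 + 18 \cdot 64\right) \left(-1689\right) = \left(-9 + 1152\right) \left(-1689\right) = 1143 \left(-1689\right) = -1930527$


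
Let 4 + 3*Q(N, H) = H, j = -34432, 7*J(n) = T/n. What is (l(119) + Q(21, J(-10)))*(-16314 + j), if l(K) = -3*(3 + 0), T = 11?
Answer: 18446171/35 ≈ 5.2703e+5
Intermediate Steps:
J(n) = 11/(7*n) (J(n) = (11/n)/7 = 11/(7*n))
Q(N, H) = -4/3 + H/3
l(K) = -9 (l(K) = -3*3 = -9)
(l(119) + Q(21, J(-10)))*(-16314 + j) = (-9 + (-4/3 + ((11/7)/(-10))/3))*(-16314 - 34432) = (-9 + (-4/3 + ((11/7)*(-1/10))/3))*(-50746) = (-9 + (-4/3 + (1/3)*(-11/70)))*(-50746) = (-9 + (-4/3 - 11/210))*(-50746) = (-9 - 97/70)*(-50746) = -727/70*(-50746) = 18446171/35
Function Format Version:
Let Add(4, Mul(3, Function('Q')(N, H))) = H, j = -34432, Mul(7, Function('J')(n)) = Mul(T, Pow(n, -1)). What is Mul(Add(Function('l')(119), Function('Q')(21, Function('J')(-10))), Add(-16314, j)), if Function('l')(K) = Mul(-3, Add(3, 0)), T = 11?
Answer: Rational(18446171, 35) ≈ 5.2703e+5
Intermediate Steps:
Function('J')(n) = Mul(Rational(11, 7), Pow(n, -1)) (Function('J')(n) = Mul(Rational(1, 7), Mul(11, Pow(n, -1))) = Mul(Rational(11, 7), Pow(n, -1)))
Function('Q')(N, H) = Add(Rational(-4, 3), Mul(Rational(1, 3), H))
Function('l')(K) = -9 (Function('l')(K) = Mul(-3, 3) = -9)
Mul(Add(Function('l')(119), Function('Q')(21, Function('J')(-10))), Add(-16314, j)) = Mul(Add(-9, Add(Rational(-4, 3), Mul(Rational(1, 3), Mul(Rational(11, 7), Pow(-10, -1))))), Add(-16314, -34432)) = Mul(Add(-9, Add(Rational(-4, 3), Mul(Rational(1, 3), Mul(Rational(11, 7), Rational(-1, 10))))), -50746) = Mul(Add(-9, Add(Rational(-4, 3), Mul(Rational(1, 3), Rational(-11, 70)))), -50746) = Mul(Add(-9, Add(Rational(-4, 3), Rational(-11, 210))), -50746) = Mul(Add(-9, Rational(-97, 70)), -50746) = Mul(Rational(-727, 70), -50746) = Rational(18446171, 35)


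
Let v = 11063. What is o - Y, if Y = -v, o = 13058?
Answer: 24121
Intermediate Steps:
Y = -11063 (Y = -1*11063 = -11063)
o - Y = 13058 - 1*(-11063) = 13058 + 11063 = 24121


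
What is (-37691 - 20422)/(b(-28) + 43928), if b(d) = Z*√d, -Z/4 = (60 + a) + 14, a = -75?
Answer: -29008953/21928064 + 5283*I*√7/21928064 ≈ -1.3229 + 0.00063743*I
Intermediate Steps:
Z = 4 (Z = -4*((60 - 75) + 14) = -4*(-15 + 14) = -4*(-1) = 4)
b(d) = 4*√d
(-37691 - 20422)/(b(-28) + 43928) = (-37691 - 20422)/(4*√(-28) + 43928) = -58113/(4*(2*I*√7) + 43928) = -58113/(8*I*√7 + 43928) = -58113/(43928 + 8*I*√7)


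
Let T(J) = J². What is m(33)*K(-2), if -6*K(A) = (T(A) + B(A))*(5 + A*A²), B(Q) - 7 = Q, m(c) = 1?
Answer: 9/2 ≈ 4.5000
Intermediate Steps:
B(Q) = 7 + Q
K(A) = -(5 + A³)*(7 + A + A²)/6 (K(A) = -(A² + (7 + A))*(5 + A*A²)/6 = -(7 + A + A²)*(5 + A³)/6 = -(5 + A³)*(7 + A + A²)/6)
m(33)*K(-2) = 1*(-35/6 - ⅚*(-2) - ⅚*(-2)² - ⅙*(-2)⁵ - ⅙*(-2)³*(7 - 2)) = 1*(-35/6 + 5/3 - ⅚*4 - ⅙*(-32) - ⅙*(-8)*5) = 1*(-35/6 + 5/3 - 10/3 + 16/3 + 20/3) = 1*(9/2) = 9/2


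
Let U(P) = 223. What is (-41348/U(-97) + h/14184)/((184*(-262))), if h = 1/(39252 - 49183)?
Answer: 5824333198015/1514313108740736 ≈ 0.0038462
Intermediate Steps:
h = -1/9931 (h = 1/(-9931) = -1/9931 ≈ -0.00010069)
(-41348/U(-97) + h/14184)/((184*(-262))) = (-41348/223 - 1/9931/14184)/((184*(-262))) = (-41348*1/223 - 1/9931*1/14184)/(-48208) = (-41348/223 - 1/140861304)*(-1/48208) = -5824333198015/31412070792*(-1/48208) = 5824333198015/1514313108740736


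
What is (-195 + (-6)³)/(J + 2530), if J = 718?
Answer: -411/3248 ≈ -0.12654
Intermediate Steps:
(-195 + (-6)³)/(J + 2530) = (-195 + (-6)³)/(718 + 2530) = (-195 - 216)/3248 = -411*1/3248 = -411/3248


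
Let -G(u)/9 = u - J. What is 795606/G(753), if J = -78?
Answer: -265202/2493 ≈ -106.38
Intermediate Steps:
G(u) = -702 - 9*u (G(u) = -9*(u - 1*(-78)) = -9*(u + 78) = -9*(78 + u) = -702 - 9*u)
795606/G(753) = 795606/(-702 - 9*753) = 795606/(-702 - 6777) = 795606/(-7479) = 795606*(-1/7479) = -265202/2493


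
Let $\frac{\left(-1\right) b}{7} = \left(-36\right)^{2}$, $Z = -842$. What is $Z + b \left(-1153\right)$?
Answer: $10459174$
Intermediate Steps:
$b = -9072$ ($b = - 7 \left(-36\right)^{2} = \left(-7\right) 1296 = -9072$)
$Z + b \left(-1153\right) = -842 - -10460016 = -842 + 10460016 = 10459174$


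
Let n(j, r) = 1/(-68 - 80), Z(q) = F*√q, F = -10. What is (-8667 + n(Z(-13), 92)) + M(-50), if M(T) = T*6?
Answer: -1327117/148 ≈ -8967.0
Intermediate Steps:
M(T) = 6*T
Z(q) = -10*√q
n(j, r) = -1/148 (n(j, r) = 1/(-148) = -1/148)
(-8667 + n(Z(-13), 92)) + M(-50) = (-8667 - 1/148) + 6*(-50) = -1282717/148 - 300 = -1327117/148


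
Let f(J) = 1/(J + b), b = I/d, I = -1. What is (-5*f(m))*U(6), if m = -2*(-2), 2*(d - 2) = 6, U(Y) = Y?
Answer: -150/19 ≈ -7.8947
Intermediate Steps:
d = 5 (d = 2 + (½)*6 = 2 + 3 = 5)
b = -⅕ (b = -1/5 = -1*⅕ = -⅕ ≈ -0.20000)
m = 4
f(J) = 1/(-⅕ + J) (f(J) = 1/(J - ⅕) = 1/(-⅕ + J))
(-5*f(m))*U(6) = -25/(-1 + 5*4)*6 = -25/(-1 + 20)*6 = -25/19*6 = -150/19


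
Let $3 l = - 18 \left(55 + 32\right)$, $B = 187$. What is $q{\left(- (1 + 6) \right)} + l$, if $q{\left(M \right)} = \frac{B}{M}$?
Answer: $- \frac{3841}{7} \approx -548.71$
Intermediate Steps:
$l = -522$ ($l = \frac{\left(-18\right) \left(55 + 32\right)}{3} = \frac{\left(-18\right) 87}{3} = \frac{1}{3} \left(-1566\right) = -522$)
$q{\left(M \right)} = \frac{187}{M}$
$q{\left(- (1 + 6) \right)} + l = \frac{187}{\left(-1\right) \left(1 + 6\right)} - 522 = \frac{187}{\left(-1\right) 7} - 522 = \frac{187}{-7} - 522 = 187 \left(- \frac{1}{7}\right) - 522 = - \frac{187}{7} - 522 = - \frac{3841}{7}$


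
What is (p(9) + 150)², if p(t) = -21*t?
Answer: 1521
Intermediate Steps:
(p(9) + 150)² = (-21*9 + 150)² = (-189 + 150)² = (-39)² = 1521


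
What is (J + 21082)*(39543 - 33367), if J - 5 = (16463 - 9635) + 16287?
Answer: 272991552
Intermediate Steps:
J = 23120 (J = 5 + ((16463 - 9635) + 16287) = 5 + (6828 + 16287) = 5 + 23115 = 23120)
(J + 21082)*(39543 - 33367) = (23120 + 21082)*(39543 - 33367) = 44202*6176 = 272991552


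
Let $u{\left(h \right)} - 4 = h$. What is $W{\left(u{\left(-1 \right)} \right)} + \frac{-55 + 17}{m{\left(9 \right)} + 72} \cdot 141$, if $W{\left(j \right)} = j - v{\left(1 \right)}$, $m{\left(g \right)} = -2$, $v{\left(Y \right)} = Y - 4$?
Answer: $- \frac{2469}{35} \approx -70.543$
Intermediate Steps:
$u{\left(h \right)} = 4 + h$
$v{\left(Y \right)} = -4 + Y$
$W{\left(j \right)} = 3 + j$ ($W{\left(j \right)} = j - \left(-4 + 1\right) = j - -3 = j + 3 = 3 + j$)
$W{\left(u{\left(-1 \right)} \right)} + \frac{-55 + 17}{m{\left(9 \right)} + 72} \cdot 141 = \left(3 + \left(4 - 1\right)\right) + \frac{-55 + 17}{-2 + 72} \cdot 141 = \left(3 + 3\right) + - \frac{38}{70} \cdot 141 = 6 + \left(-38\right) \frac{1}{70} \cdot 141 = 6 - \frac{2679}{35} = - \frac{2469}{35}$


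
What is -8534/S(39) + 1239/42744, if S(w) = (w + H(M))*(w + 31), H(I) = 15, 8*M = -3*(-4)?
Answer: -30007823/13464360 ≈ -2.2287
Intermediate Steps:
M = 3/2 (M = (-3*(-4))/8 = (⅛)*12 = 3/2 ≈ 1.5000)
S(w) = (15 + w)*(31 + w) (S(w) = (w + 15)*(w + 31) = (15 + w)*(31 + w))
-8534/S(39) + 1239/42744 = -8534/(465 + 39² + 46*39) + 1239/42744 = -8534/(465 + 1521 + 1794) + 1239*(1/42744) = -8534/3780 + 413/14248 = -8534*1/3780 + 413/14248 = -4267/1890 + 413/14248 = -30007823/13464360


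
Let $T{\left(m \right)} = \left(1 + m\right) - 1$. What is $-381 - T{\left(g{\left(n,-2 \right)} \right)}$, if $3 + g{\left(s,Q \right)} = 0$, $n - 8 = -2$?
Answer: $-378$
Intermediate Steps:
$n = 6$ ($n = 8 - 2 = 6$)
$g{\left(s,Q \right)} = -3$ ($g{\left(s,Q \right)} = -3 + 0 = -3$)
$T{\left(m \right)} = m$
$-381 - T{\left(g{\left(n,-2 \right)} \right)} = -381 - -3 = -381 + 3 = -378$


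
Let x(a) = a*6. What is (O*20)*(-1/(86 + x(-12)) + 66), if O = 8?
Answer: 73840/7 ≈ 10549.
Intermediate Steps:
x(a) = 6*a
(O*20)*(-1/(86 + x(-12)) + 66) = (8*20)*(-1/(86 + 6*(-12)) + 66) = 160*(-1/(86 - 72) + 66) = 160*(-1/14 + 66) = 160*(923/14) = 73840/7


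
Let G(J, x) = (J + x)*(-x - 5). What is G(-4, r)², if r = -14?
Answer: 26244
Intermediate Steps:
G(J, x) = (-5 - x)*(J + x) (G(J, x) = (J + x)*(-5 - x) = (-5 - x)*(J + x))
G(-4, r)² = (-1*(-14)² - 5*(-4) - 5*(-14) - 1*(-4)*(-14))² = (-1*196 + 20 + 70 - 56)² = (-196 + 20 + 70 - 56)² = (-162)² = 26244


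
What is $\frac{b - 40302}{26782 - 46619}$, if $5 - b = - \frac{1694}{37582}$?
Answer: $\frac{757220080}{372757067} \approx 2.0314$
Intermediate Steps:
$b = \frac{94802}{18791}$ ($b = 5 - - \frac{1694}{37582} = 5 - \left(-1694\right) \frac{1}{37582} = 5 - - \frac{847}{18791} = 5 + \frac{847}{18791} = \frac{94802}{18791} \approx 5.0451$)
$\frac{b - 40302}{26782 - 46619} = \frac{\frac{94802}{18791} - 40302}{26782 - 46619} = - \frac{757220080}{18791 \left(-19837\right)} = \left(- \frac{757220080}{18791}\right) \left(- \frac{1}{19837}\right) = \frac{757220080}{372757067}$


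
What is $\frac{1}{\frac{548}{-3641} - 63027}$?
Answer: $- \frac{3641}{229481855} \approx -1.5866 \cdot 10^{-5}$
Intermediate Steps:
$\frac{1}{\frac{548}{-3641} - 63027} = \frac{1}{548 \left(- \frac{1}{3641}\right) - 63027} = \frac{1}{- \frac{548}{3641} - 63027} = \frac{1}{- \frac{229481855}{3641}} = - \frac{3641}{229481855}$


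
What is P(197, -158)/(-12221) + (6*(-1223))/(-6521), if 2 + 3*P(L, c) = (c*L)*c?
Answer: -10600210644/79693141 ≈ -133.01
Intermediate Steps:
P(L, c) = -⅔ + L*c²/3 (P(L, c) = -⅔ + ((c*L)*c)/3 = -⅔ + ((L*c)*c)/3 = -⅔ + (L*c²)/3 = -⅔ + L*c²/3)
P(197, -158)/(-12221) + (6*(-1223))/(-6521) = (-⅔ + (⅓)*197*(-158)²)/(-12221) + (6*(-1223))/(-6521) = (-⅔ + (⅓)*197*24964)*(-1/12221) - 7338*(-1/6521) = (-⅔ + 4917908/3)*(-1/12221) + 7338/6521 = 1639302*(-1/12221) + 7338/6521 = -1639302/12221 + 7338/6521 = -10600210644/79693141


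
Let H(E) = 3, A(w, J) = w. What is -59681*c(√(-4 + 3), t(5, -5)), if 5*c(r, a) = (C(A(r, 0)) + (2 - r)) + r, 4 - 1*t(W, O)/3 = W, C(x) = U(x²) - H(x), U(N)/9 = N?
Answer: 119362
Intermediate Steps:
U(N) = 9*N
C(x) = -3 + 9*x² (C(x) = 9*x² - 1*3 = 9*x² - 3 = -3 + 9*x²)
t(W, O) = 12 - 3*W
c(r, a) = -⅕ + 9*r²/5 (c(r, a) = (((-3 + 9*r²) + (2 - r)) + r)/5 = ((-1 - r + 9*r²) + r)/5 = (-1 + 9*r²)/5 = -⅕ + 9*r²/5)
-59681*c(√(-4 + 3), t(5, -5)) = -59681*(-⅕ + 9*(√(-4 + 3))²/5) = -59681*(-⅕ + 9*(√(-1))²/5) = -59681*(-⅕ + 9*I²/5) = -59681*(-⅕ + (9/5)*(-1)) = -59681*(-⅕ - 9/5) = -59681*(-2) = 119362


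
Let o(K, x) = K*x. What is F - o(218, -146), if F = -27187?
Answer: 4641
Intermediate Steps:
F - o(218, -146) = -27187 - 218*(-146) = -27187 - 1*(-31828) = -27187 + 31828 = 4641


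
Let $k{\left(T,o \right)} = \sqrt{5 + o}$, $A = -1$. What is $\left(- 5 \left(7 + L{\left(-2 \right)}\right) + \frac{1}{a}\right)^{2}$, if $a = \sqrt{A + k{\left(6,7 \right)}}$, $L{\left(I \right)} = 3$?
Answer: $\left(-50 + \frac{1}{\sqrt{-1 + 2 \sqrt{3}}}\right)^{2} \approx 2436.7$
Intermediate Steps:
$a = \sqrt{-1 + 2 \sqrt{3}}$ ($a = \sqrt{-1 + \sqrt{5 + 7}} = \sqrt{-1 + \sqrt{12}} = \sqrt{-1 + 2 \sqrt{3}} \approx 1.5697$)
$\left(- 5 \left(7 + L{\left(-2 \right)}\right) + \frac{1}{a}\right)^{2} = \left(- 5 \left(7 + 3\right) + \frac{1}{\sqrt{-1 + 2 \sqrt{3}}}\right)^{2} = \left(\left(-5\right) 10 + \frac{1}{\sqrt{-1 + 2 \sqrt{3}}}\right)^{2} = \left(-50 + \frac{1}{\sqrt{-1 + 2 \sqrt{3}}}\right)^{2}$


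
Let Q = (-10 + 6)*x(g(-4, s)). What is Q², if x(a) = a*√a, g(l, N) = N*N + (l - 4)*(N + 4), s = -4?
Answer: 65536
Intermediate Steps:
g(l, N) = N² + (-4 + l)*(4 + N)
x(a) = a^(3/2)
Q = -256 (Q = (-10 + 6)*(-16 + (-4)² - 4*(-4) + 4*(-4) - 4*(-4))^(3/2) = -4*(-16 + 16 + 16 - 16 + 16)^(3/2) = -4*16^(3/2) = -4*64 = -256)
Q² = (-256)² = 65536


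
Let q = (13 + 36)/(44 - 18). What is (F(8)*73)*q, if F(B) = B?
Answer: 14308/13 ≈ 1100.6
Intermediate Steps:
q = 49/26 ≈ 1.8846
(F(8)*73)*q = (8*73)*(49/26) = 584*(49/26) = 14308/13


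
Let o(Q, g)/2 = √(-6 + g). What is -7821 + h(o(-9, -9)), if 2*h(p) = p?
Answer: -7821 + I*√15 ≈ -7821.0 + 3.873*I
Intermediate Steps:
o(Q, g) = 2*√(-6 + g)
h(p) = p/2
-7821 + h(o(-9, -9)) = -7821 + (2*√(-6 - 9))/2 = -7821 + (2*√(-15))/2 = -7821 + (2*(I*√15))/2 = -7821 + (2*I*√15)/2 = -7821 + I*√15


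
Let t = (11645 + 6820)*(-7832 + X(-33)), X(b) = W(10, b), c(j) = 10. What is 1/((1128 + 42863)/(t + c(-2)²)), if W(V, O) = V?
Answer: -144433130/43991 ≈ -3283.2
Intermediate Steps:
X(b) = 10
t = -144433230 (t = (11645 + 6820)*(-7832 + 10) = 18465*(-7822) = -144433230)
1/((1128 + 42863)/(t + c(-2)²)) = 1/((1128 + 42863)/(-144433230 + 10²)) = 1/(43991/(-144433230 + 100)) = 1/(43991/(-144433130)) = 1/(43991*(-1/144433130)) = 1/(-43991/144433130) = -144433130/43991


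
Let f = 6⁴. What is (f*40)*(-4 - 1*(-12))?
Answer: 414720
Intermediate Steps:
f = 1296
(f*40)*(-4 - 1*(-12)) = (1296*40)*(-4 - 1*(-12)) = 51840*(-4 + 12) = 51840*8 = 414720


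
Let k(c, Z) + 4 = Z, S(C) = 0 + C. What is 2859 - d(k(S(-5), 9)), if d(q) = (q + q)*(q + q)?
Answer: 2759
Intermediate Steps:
S(C) = C
k(c, Z) = -4 + Z
d(q) = 4*q² (d(q) = (2*q)*(2*q) = 4*q²)
2859 - d(k(S(-5), 9)) = 2859 - 4*(-4 + 9)² = 2859 - 4*5² = 2859 - 4*25 = 2859 - 1*100 = 2859 - 100 = 2759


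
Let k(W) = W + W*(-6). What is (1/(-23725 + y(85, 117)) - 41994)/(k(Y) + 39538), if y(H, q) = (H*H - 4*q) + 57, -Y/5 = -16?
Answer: -710160535/661862718 ≈ -1.0730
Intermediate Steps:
Y = 80 (Y = -5*(-16) = 80)
y(H, q) = 57 + H² - 4*q (y(H, q) = (H² - 4*q) + 57 = 57 + H² - 4*q)
k(W) = -5*W (k(W) = W - 6*W = -5*W)
(1/(-23725 + y(85, 117)) - 41994)/(k(Y) + 39538) = (1/(-23725 + (57 + 85² - 4*117)) - 41994)/(-5*80 + 39538) = (1/(-23725 + (57 + 7225 - 468)) - 41994)/(-400 + 39538) = (1/(-23725 + 6814) - 41994)/39138 = (1/(-16911) - 41994)*(1/39138) = (-1/16911 - 41994)*(1/39138) = -710160535/16911*1/39138 = -710160535/661862718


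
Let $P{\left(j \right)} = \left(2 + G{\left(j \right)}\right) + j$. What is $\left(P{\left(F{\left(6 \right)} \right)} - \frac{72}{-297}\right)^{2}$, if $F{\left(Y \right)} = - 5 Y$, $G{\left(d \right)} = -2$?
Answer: $\frac{964324}{1089} \approx 885.51$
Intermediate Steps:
$P{\left(j \right)} = j$ ($P{\left(j \right)} = \left(2 - 2\right) + j = 0 + j = j$)
$\left(P{\left(F{\left(6 \right)} \right)} - \frac{72}{-297}\right)^{2} = \left(\left(-5\right) 6 - \frac{72}{-297}\right)^{2} = \left(-30 - - \frac{8}{33}\right)^{2} = \left(-30 + \frac{8}{33}\right)^{2} = \left(- \frac{982}{33}\right)^{2} = \frac{964324}{1089}$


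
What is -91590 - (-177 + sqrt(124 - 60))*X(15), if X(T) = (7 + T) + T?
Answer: -85337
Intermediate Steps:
X(T) = 7 + 2*T
-91590 - (-177 + sqrt(124 - 60))*X(15) = -91590 - (-177 + sqrt(124 - 60))*(7 + 2*15) = -91590 - (-177 + sqrt(64))*(7 + 30) = -91590 - (-177 + 8)*37 = -91590 - (-169)*37 = -91590 - 1*(-6253) = -91590 + 6253 = -85337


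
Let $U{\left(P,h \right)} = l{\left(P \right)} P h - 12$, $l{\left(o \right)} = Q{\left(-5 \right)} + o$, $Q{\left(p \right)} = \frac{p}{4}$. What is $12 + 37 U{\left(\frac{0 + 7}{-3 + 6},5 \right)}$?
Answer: $\frac{1283}{36} \approx 35.639$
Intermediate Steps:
$Q{\left(p \right)} = \frac{p}{4}$ ($Q{\left(p \right)} = p \frac{1}{4} = \frac{p}{4}$)
$l{\left(o \right)} = - \frac{5}{4} + o$ ($l{\left(o \right)} = \frac{1}{4} \left(-5\right) + o = - \frac{5}{4} + o$)
$U{\left(P,h \right)} = -12 + P h \left(- \frac{5}{4} + P\right)$ ($U{\left(P,h \right)} = \left(- \frac{5}{4} + P\right) P h - 12 = P \left(- \frac{5}{4} + P\right) h - 12 = P h \left(- \frac{5}{4} + P\right) - 12 = -12 + P h \left(- \frac{5}{4} + P\right)$)
$12 + 37 U{\left(\frac{0 + 7}{-3 + 6},5 \right)} = 12 + 37 \left(-12 + \frac{1}{4} \frac{0 + 7}{-3 + 6} \cdot 5 \left(-5 + 4 \frac{0 + 7}{-3 + 6}\right)\right) = 12 + 37 \left(-12 + \frac{1}{4} \cdot \frac{7}{3} \cdot 5 \left(-5 + 4 \cdot \frac{7}{3}\right)\right) = 12 + 37 \left(-12 + \frac{1}{4} \cdot \frac{7}{3} \cdot 5 \left(-5 + \frac{28}{3}\right)\right) = 12 + 37 \left(-12 + \frac{1}{4} \cdot \frac{7}{3} \cdot 5 \cdot \frac{13}{3}\right) = 12 + 37 \left(-12 + \frac{455}{36}\right) = 12 + 37 \cdot \frac{23}{36} = 12 + \frac{851}{36} = \frac{1283}{36}$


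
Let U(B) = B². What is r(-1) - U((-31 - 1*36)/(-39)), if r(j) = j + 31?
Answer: 41141/1521 ≈ 27.049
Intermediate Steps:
r(j) = 31 + j
r(-1) - U((-31 - 1*36)/(-39)) = (31 - 1) - ((-31 - 1*36)/(-39))² = 30 - ((-31 - 36)*(-1/39))² = 30 - (-67*(-1/39))² = 30 - (67/39)² = 30 - 1*4489/1521 = 30 - 4489/1521 = 41141/1521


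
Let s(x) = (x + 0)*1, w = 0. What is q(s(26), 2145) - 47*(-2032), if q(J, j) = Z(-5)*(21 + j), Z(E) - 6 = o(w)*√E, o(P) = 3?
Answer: 108500 + 6498*I*√5 ≈ 1.085e+5 + 14530.0*I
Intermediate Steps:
s(x) = x (s(x) = x*1 = x)
Z(E) = 6 + 3*√E
q(J, j) = (6 + 3*I*√5)*(21 + j) (q(J, j) = (6 + 3*√(-5))*(21 + j) = (6 + 3*(I*√5))*(21 + j) = (6 + 3*I*√5)*(21 + j))
q(s(26), 2145) - 47*(-2032) = 3*(2 + I*√5)*(21 + 2145) - 47*(-2032) = 3*(2 + I*√5)*2166 + 95504 = (12996 + 6498*I*√5) + 95504 = 108500 + 6498*I*√5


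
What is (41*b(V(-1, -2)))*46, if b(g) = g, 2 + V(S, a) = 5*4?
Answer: 33948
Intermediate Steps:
V(S, a) = 18 (V(S, a) = -2 + 5*4 = -2 + 20 = 18)
(41*b(V(-1, -2)))*46 = (41*18)*46 = 738*46 = 33948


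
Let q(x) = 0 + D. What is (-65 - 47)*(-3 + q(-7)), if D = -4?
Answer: 784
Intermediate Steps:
q(x) = -4 (q(x) = 0 - 4 = -4)
(-65 - 47)*(-3 + q(-7)) = (-65 - 47)*(-3 - 4) = -112*(-7) = 784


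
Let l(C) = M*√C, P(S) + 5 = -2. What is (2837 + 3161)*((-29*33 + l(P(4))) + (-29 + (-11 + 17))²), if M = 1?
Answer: -2567144 + 5998*I*√7 ≈ -2.5671e+6 + 15869.0*I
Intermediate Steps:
P(S) = -7 (P(S) = -5 - 2 = -7)
l(C) = √C (l(C) = 1*√C = √C)
(2837 + 3161)*((-29*33 + l(P(4))) + (-29 + (-11 + 17))²) = (2837 + 3161)*((-29*33 + √(-7)) + (-29 + (-11 + 17))²) = 5998*((-957 + I*√7) + (-29 + 6)²) = 5998*((-957 + I*√7) + (-23)²) = 5998*((-957 + I*√7) + 529) = 5998*(-428 + I*√7) = -2567144 + 5998*I*√7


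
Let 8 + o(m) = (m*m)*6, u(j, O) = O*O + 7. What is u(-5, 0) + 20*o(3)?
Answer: 927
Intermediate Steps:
u(j, O) = 7 + O² (u(j, O) = O² + 7 = 7 + O²)
o(m) = -8 + 6*m² (o(m) = -8 + (m*m)*6 = -8 + m²*6 = -8 + 6*m²)
u(-5, 0) + 20*o(3) = (7 + 0²) + 20*(-8 + 6*3²) = (7 + 0) + 20*(-8 + 6*9) = 7 + 20*(-8 + 54) = 7 + 20*46 = 7 + 920 = 927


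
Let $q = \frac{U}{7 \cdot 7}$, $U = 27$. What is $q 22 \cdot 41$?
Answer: $\frac{24354}{49} \approx 497.02$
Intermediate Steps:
$q = \frac{27}{49}$ ($q = \frac{27}{7 \cdot 7} = \frac{27}{49} \approx 0.55102$)
$q 22 \cdot 41 = \frac{27}{49} \cdot 22 \cdot 41 = \frac{594}{49} \cdot 41 = \frac{24354}{49}$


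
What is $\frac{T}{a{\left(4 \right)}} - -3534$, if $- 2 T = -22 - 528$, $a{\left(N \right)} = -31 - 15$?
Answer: $\frac{162289}{46} \approx 3528.0$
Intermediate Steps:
$a{\left(N \right)} = -46$ ($a{\left(N \right)} = -31 - 15 = -46$)
$T = 275$ ($T = - \frac{-22 - 528}{2} = \left(- \frac{1}{2}\right) \left(-550\right) = 275$)
$\frac{T}{a{\left(4 \right)}} - -3534 = \frac{275}{-46} - -3534 = 275 \left(- \frac{1}{46}\right) + 3534 = - \frac{275}{46} + 3534 = \frac{162289}{46}$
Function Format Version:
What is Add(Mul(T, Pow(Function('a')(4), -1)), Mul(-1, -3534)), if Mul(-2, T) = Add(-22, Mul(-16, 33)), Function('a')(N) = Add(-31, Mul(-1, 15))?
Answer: Rational(162289, 46) ≈ 3528.0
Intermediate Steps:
Function('a')(N) = -46 (Function('a')(N) = Add(-31, -15) = -46)
T = 275 (T = Mul(Rational(-1, 2), Add(-22, Mul(-16, 33))) = Mul(Rational(-1, 2), Add(-22, -528)) = Mul(Rational(-1, 2), -550) = 275)
Add(Mul(T, Pow(Function('a')(4), -1)), Mul(-1, -3534)) = Add(Mul(275, Pow(-46, -1)), Mul(-1, -3534)) = Add(Mul(275, Rational(-1, 46)), 3534) = Add(Rational(-275, 46), 3534) = Rational(162289, 46)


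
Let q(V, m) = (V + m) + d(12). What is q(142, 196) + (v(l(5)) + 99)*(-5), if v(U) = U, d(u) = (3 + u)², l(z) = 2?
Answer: 58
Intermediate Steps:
q(V, m) = 225 + V + m (q(V, m) = (V + m) + (3 + 12)² = (V + m) + 15² = (V + m) + 225 = 225 + V + m)
q(142, 196) + (v(l(5)) + 99)*(-5) = (225 + 142 + 196) + (2 + 99)*(-5) = 563 + 101*(-5) = 563 - 505 = 58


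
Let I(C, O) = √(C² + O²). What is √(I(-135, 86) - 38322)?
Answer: √(-38322 + √25621) ≈ 195.35*I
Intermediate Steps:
√(I(-135, 86) - 38322) = √(√((-135)² + 86²) - 38322) = √(√(18225 + 7396) - 38322) = √(√25621 - 38322) = √(-38322 + √25621)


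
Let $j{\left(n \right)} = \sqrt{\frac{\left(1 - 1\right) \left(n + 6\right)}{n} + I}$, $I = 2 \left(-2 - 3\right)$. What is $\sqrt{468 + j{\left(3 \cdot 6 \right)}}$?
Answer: $\sqrt{468 + i \sqrt{10}} \approx 21.633 + 0.07309 i$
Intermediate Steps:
$I = -10$ ($I = 2 \left(-5\right) = -10$)
$j{\left(n \right)} = i \sqrt{10}$ ($j{\left(n \right)} = \sqrt{\frac{\left(1 - 1\right) \left(n + 6\right)}{n} - 10} = \sqrt{\frac{0 \left(6 + n\right)}{n} - 10} = \sqrt{\frac{0}{n} - 10} = \sqrt{0 - 10} = \sqrt{-10} = i \sqrt{10}$)
$\sqrt{468 + j{\left(3 \cdot 6 \right)}} = \sqrt{468 + i \sqrt{10}}$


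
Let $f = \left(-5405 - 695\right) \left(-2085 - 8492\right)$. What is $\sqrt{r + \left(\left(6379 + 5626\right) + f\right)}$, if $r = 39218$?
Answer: $3 \sqrt{7174547} \approx 8035.6$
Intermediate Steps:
$f = 64519700$ ($f = \left(-6100\right) \left(-10577\right) = 64519700$)
$\sqrt{r + \left(\left(6379 + 5626\right) + f\right)} = \sqrt{39218 + \left(\left(6379 + 5626\right) + 64519700\right)} = \sqrt{39218 + \left(12005 + 64519700\right)} = \sqrt{39218 + 64531705} = \sqrt{64570923} = 3 \sqrt{7174547}$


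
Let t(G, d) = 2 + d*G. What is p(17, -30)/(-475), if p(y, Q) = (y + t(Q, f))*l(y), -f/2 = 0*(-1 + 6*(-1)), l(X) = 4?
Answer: -4/25 ≈ -0.16000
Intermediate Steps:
f = 0 (f = -0*(-1 + 6*(-1)) = -0*(-1 - 6) = -0*(-7) = -2*0 = 0)
t(G, d) = 2 + G*d
p(y, Q) = 8 + 4*y (p(y, Q) = (y + (2 + Q*0))*4 = (y + (2 + 0))*4 = (y + 2)*4 = (2 + y)*4 = 8 + 4*y)
p(17, -30)/(-475) = (8 + 4*17)/(-475) = (8 + 68)*(-1/475) = 76*(-1/475) = -4/25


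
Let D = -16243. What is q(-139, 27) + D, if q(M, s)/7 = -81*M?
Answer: 62570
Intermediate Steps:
q(M, s) = -567*M (q(M, s) = 7*(-81*M) = -567*M)
q(-139, 27) + D = -567*(-139) - 16243 = 78813 - 16243 = 62570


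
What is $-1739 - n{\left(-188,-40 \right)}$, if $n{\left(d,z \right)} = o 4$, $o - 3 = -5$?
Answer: $-1731$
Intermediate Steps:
$o = -2$ ($o = 3 - 5 = -2$)
$n{\left(d,z \right)} = -8$ ($n{\left(d,z \right)} = \left(-2\right) 4 = -8$)
$-1739 - n{\left(-188,-40 \right)} = -1739 - -8 = -1739 + 8 = -1731$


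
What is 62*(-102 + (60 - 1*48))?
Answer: -5580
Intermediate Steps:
62*(-102 + (60 - 1*48)) = 62*(-102 + (60 - 48)) = 62*(-102 + 12) = 62*(-90) = -5580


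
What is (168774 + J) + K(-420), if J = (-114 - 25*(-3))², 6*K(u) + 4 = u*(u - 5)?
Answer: 600133/3 ≈ 2.0004e+5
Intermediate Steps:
K(u) = -⅔ + u*(-5 + u)/6 (K(u) = -⅔ + (u*(u - 5))/6 = -⅔ + (u*(-5 + u))/6 = -⅔ + u*(-5 + u)/6)
J = 1521 (J = (-114 + 75)² = (-39)² = 1521)
(168774 + J) + K(-420) = (168774 + 1521) + (-⅔ - ⅚*(-420) + (⅙)*(-420)²) = 170295 + (-⅔ + 350 + (⅙)*176400) = 170295 + (-⅔ + 350 + 29400) = 170295 + 89248/3 = 600133/3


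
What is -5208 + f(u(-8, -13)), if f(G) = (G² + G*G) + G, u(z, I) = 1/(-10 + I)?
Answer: -2755053/529 ≈ -5208.0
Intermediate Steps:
f(G) = G + 2*G² (f(G) = (G² + G²) + G = 2*G² + G = G + 2*G²)
-5208 + f(u(-8, -13)) = -5208 + (1 + 2/(-10 - 13))/(-10 - 13) = -5208 + (1 + 2/(-23))/(-23) = -5208 - (1 + 2*(-1/23))/23 = -5208 - (1 - 2/23)/23 = -5208 - 1/23*21/23 = -5208 - 21/529 = -2755053/529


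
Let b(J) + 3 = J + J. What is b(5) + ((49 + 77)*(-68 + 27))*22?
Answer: -113645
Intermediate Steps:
b(J) = -3 + 2*J (b(J) = -3 + (J + J) = -3 + 2*J)
b(5) + ((49 + 77)*(-68 + 27))*22 = (-3 + 2*5) + ((49 + 77)*(-68 + 27))*22 = (-3 + 10) + (126*(-41))*22 = 7 - 5166*22 = 7 - 113652 = -113645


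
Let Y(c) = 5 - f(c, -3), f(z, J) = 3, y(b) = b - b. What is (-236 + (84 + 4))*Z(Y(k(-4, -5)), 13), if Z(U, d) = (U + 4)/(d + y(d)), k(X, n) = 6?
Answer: -888/13 ≈ -68.308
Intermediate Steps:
y(b) = 0
Y(c) = 2 (Y(c) = 5 - 1*3 = 5 - 3 = 2)
Z(U, d) = (4 + U)/d (Z(U, d) = (U + 4)/(d + 0) = (4 + U)/d)
(-236 + (84 + 4))*Z(Y(k(-4, -5)), 13) = (-236 + (84 + 4))*((4 + 2)/13) = (-236 + 88)*((1/13)*6) = -148*6/13 = -888/13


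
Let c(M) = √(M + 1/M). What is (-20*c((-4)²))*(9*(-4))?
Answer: 180*√257 ≈ 2885.6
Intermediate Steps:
c(M) = √(M + 1/M)
(-20*c((-4)²))*(9*(-4)) = (-20*√((-4)² + 1/((-4)²)))*(9*(-4)) = -20*√(16 + 1/16)*(-36) = -5*√257*(-36) = 180*√257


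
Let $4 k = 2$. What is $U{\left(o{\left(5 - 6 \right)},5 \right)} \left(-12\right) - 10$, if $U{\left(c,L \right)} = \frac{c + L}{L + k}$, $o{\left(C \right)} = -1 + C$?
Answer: $- \frac{182}{11} \approx -16.545$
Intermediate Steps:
$k = \frac{1}{2}$ ($k = \frac{1}{4} \cdot 2 = \frac{1}{2} \approx 0.5$)
$U{\left(c,L \right)} = \frac{L + c}{\frac{1}{2} + L}$ ($U{\left(c,L \right)} = \frac{c + L}{L + \frac{1}{2}} = \frac{L + c}{\frac{1}{2} + L}$)
$U{\left(o{\left(5 - 6 \right)},5 \right)} \left(-12\right) - 10 = \frac{2 \left(5 + \left(-1 + \left(5 - 6\right)\right)\right)}{1 + 2 \cdot 5} \left(-12\right) - 10 = \frac{2 \left(5 + \left(-1 + \left(5 - 6\right)\right)\right)}{1 + 10} \left(-12\right) - 10 = \frac{2 \left(5 - 2\right)}{11} \left(-12\right) - 10 = 2 \cdot \frac{1}{11} \left(5 - 2\right) \left(-12\right) - 10 = 2 \cdot \frac{1}{11} \cdot 3 \left(-12\right) - 10 = \frac{6}{11} \left(-12\right) - 10 = - \frac{72}{11} - 10 = - \frac{182}{11}$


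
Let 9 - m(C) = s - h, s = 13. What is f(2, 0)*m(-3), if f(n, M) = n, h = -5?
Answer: -18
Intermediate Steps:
m(C) = -9 (m(C) = 9 - (13 - 1*(-5)) = 9 - (13 + 5) = 9 - 1*18 = 9 - 18 = -9)
f(2, 0)*m(-3) = 2*(-9) = -18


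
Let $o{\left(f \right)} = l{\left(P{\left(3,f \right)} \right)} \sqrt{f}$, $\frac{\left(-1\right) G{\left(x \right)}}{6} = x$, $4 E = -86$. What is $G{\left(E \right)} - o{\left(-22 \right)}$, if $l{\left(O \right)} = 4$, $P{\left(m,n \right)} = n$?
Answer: $129 - 4 i \sqrt{22} \approx 129.0 - 18.762 i$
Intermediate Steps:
$E = - \frac{43}{2}$ ($E = \frac{1}{4} \left(-86\right) = - \frac{43}{2} \approx -21.5$)
$G{\left(x \right)} = - 6 x$
$o{\left(f \right)} = 4 \sqrt{f}$
$G{\left(E \right)} - o{\left(-22 \right)} = \left(-6\right) \left(- \frac{43}{2}\right) - 4 \sqrt{-22} = 129 - 4 i \sqrt{22}$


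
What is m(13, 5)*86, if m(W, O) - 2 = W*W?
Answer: 14706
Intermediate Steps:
m(W, O) = 2 + W**2 (m(W, O) = 2 + W*W = 2 + W**2)
m(13, 5)*86 = (2 + 13**2)*86 = (2 + 169)*86 = 171*86 = 14706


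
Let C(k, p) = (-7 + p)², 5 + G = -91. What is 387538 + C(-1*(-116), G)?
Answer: 398147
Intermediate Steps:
G = -96 (G = -5 - 91 = -96)
387538 + C(-1*(-116), G) = 387538 + (-7 - 96)² = 387538 + (-103)² = 387538 + 10609 = 398147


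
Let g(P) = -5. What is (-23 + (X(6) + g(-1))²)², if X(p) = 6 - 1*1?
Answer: 529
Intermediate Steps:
X(p) = 5 (X(p) = 6 - 1 = 5)
(-23 + (X(6) + g(-1))²)² = (-23 + (5 - 5)²)² = (-23 + 0²)² = (-23 + 0)² = (-23)² = 529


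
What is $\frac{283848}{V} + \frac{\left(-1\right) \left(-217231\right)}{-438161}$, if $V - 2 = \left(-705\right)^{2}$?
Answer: $\frac{16401451291}{217777847347} \approx 0.075313$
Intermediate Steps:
$V = 497027$ ($V = 2 + \left(-705\right)^{2} = 2 + 497025 = 497027$)
$\frac{283848}{V} + \frac{\left(-1\right) \left(-217231\right)}{-438161} = \frac{283848}{497027} + \frac{\left(-1\right) \left(-217231\right)}{-438161} = 283848 \cdot \frac{1}{497027} + 217231 \left(- \frac{1}{438161}\right) = \frac{283848}{497027} - \frac{217231}{438161} = \frac{16401451291}{217777847347}$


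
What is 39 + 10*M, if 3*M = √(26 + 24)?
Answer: 39 + 50*√2/3 ≈ 62.570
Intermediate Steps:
M = 5*√2/3 (M = √(26 + 24)/3 = √50/3 = (5*√2)/3 = 5*√2/3 ≈ 2.3570)
39 + 10*M = 39 + 10*(5*√2/3) = 39 + 50*√2/3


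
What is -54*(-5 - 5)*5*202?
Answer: 545400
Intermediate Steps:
-54*(-5 - 5)*5*202 = -(-540)*5*202 = -54*(-50)*202 = 2700*202 = 545400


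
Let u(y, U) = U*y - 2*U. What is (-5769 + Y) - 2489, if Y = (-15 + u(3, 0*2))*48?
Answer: -8978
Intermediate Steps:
u(y, U) = -2*U + U*y
Y = -720 (Y = (-15 + (0*2)*(-2 + 3))*48 = (-15 + 0*1)*48 = (-15 + 0)*48 = -15*48 = -720)
(-5769 + Y) - 2489 = (-5769 - 720) - 2489 = -6489 - 2489 = -8978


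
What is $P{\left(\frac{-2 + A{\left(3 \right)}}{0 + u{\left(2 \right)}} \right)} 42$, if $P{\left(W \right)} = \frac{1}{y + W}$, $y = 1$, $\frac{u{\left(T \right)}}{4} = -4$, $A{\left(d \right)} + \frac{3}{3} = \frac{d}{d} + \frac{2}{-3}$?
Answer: $36$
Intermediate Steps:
$A{\left(d \right)} = - \frac{2}{3}$ ($A{\left(d \right)} = -1 + \left(\frac{d}{d} + \frac{2}{-3}\right) = -1 + \left(1 + 2 \left(- \frac{1}{3}\right)\right) = -1 + \left(1 - \frac{2}{3}\right) = -1 + \frac{1}{3} = - \frac{2}{3}$)
$u{\left(T \right)} = -16$ ($u{\left(T \right)} = 4 \left(-4\right) = -16$)
$P{\left(W \right)} = \frac{1}{1 + W}$
$P{\left(\frac{-2 + A{\left(3 \right)}}{0 + u{\left(2 \right)}} \right)} 42 = \frac{1}{1 + \frac{-2 - \frac{2}{3}}{0 - 16}} \cdot 42 = \frac{1}{1 - \frac{8}{3 \left(-16\right)}} 42 = \frac{1}{1 - - \frac{1}{6}} \cdot 42 = \frac{1}{1 + \frac{1}{6}} \cdot 42 = \frac{1}{\frac{7}{6}} \cdot 42 = \frac{6}{7} \cdot 42 = 36$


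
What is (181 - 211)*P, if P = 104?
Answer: -3120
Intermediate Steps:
(181 - 211)*P = (181 - 211)*104 = -30*104 = -3120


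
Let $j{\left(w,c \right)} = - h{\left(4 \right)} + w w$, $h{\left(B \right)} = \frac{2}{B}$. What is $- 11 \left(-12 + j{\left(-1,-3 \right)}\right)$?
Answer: $\frac{253}{2} \approx 126.5$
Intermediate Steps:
$j{\left(w,c \right)} = - \frac{1}{2} + w^{2}$ ($j{\left(w,c \right)} = - \frac{2}{4} + w w = - \frac{2}{4} + w^{2} = \left(-1\right) \frac{1}{2} + w^{2} = - \frac{1}{2} + w^{2}$)
$- 11 \left(-12 + j{\left(-1,-3 \right)}\right) = - 11 \left(-12 - \left(\frac{1}{2} - \left(-1\right)^{2}\right)\right) = - 11 \left(-12 + \left(- \frac{1}{2} + 1\right)\right) = - 11 \left(-12 + \frac{1}{2}\right) = \left(-11\right) \left(- \frac{23}{2}\right) = \frac{253}{2}$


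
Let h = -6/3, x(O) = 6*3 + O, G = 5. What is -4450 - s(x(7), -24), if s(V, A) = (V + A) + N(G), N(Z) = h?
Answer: -4449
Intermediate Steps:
x(O) = 18 + O
h = -2 (h = -6*⅓ = -2)
N(Z) = -2
s(V, A) = -2 + A + V (s(V, A) = (V + A) - 2 = (A + V) - 2 = -2 + A + V)
-4450 - s(x(7), -24) = -4450 - (-2 - 24 + (18 + 7)) = -4450 - (-2 - 24 + 25) = -4450 - 1*(-1) = -4450 + 1 = -4449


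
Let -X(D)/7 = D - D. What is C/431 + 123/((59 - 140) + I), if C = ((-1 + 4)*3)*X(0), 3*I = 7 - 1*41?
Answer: -369/277 ≈ -1.3321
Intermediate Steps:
I = -34/3 (I = (7 - 1*41)/3 = (7 - 41)/3 = (⅓)*(-34) = -34/3 ≈ -11.333)
X(D) = 0 (X(D) = -7*(D - D) = -7*0 = 0)
C = 0 (C = ((-1 + 4)*3)*0 = (3*3)*0 = 9*0 = 0)
C/431 + 123/((59 - 140) + I) = 0/431 + 123/((59 - 140) - 34/3) = 0*(1/431) + 123/(-81 - 34/3) = 0 + 123/(-277/3) = 0 + 123*(-3/277) = 0 - 369/277 = -369/277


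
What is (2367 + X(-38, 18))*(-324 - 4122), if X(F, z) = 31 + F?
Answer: -10492560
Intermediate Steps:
(2367 + X(-38, 18))*(-324 - 4122) = (2367 + (31 - 38))*(-324 - 4122) = (2367 - 7)*(-4446) = 2360*(-4446) = -10492560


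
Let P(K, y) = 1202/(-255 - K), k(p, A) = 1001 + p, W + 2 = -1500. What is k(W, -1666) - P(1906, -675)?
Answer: -1081459/2161 ≈ -500.44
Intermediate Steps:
W = -1502 (W = -2 - 1500 = -1502)
k(W, -1666) - P(1906, -675) = (1001 - 1502) - (-1202)/(255 + 1906) = -501 - (-1202)/2161 = -501 - 1*(-1202/2161) = -501 + 1202/2161 = -1081459/2161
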